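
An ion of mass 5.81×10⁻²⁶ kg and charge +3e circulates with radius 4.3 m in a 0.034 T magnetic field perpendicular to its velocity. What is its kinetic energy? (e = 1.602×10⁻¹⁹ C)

v = |q|Br/m, then KE = ½mv² = (qBr)²/(2m).
v = (4.806×10⁻¹⁹)(0.034)(4.3)/5.81×10⁻²⁶ ≈ 1.209×10⁶ m/s.
KE = ½(5.81×10⁻²⁶)(1.209×10⁶)² ≈ 4.2×10⁻¹⁴ J.

KE ≈ 4.2×10⁻¹⁴ J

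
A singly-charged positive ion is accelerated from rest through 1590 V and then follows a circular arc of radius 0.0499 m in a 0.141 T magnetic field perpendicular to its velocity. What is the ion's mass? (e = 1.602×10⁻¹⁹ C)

Combine |q|V = ½mv² and r = mv/(|q|B): eliminate v to get m = qB²r²/(2V).
m = (1.602×10⁻¹⁹)(0.141)²(0.0499)²/(2·1590) ≈ 2.49×10⁻²⁷ kg.

m ≈ 2.49×10⁻²⁷ kg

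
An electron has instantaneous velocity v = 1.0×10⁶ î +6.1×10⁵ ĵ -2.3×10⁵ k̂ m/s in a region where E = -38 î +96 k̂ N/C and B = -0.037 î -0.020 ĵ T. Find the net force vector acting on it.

v×B = (-4600, 8510, 2570) N/C.
E + v×B = (-4640, 8510, 2670) N/C.
F = q(E + v×B) = (−1.602×10⁻¹⁹ C)·(-4640, 8510, 2670) = (7.43×10⁻¹⁶, -1.36×10⁻¹⁵, -4.27×10⁻¹⁶) N.

F ≈ (7.43×10⁻¹⁶, -1.36×10⁻¹⁵, -4.27×10⁻¹⁶) N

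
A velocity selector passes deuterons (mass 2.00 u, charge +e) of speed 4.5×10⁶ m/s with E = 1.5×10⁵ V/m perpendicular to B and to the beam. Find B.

B = 0.033 T

Balance of forces in the selector: qE = qvB ⇒ B = E/v.
B = 1.5×10⁵/4.5×10⁶ = 0.033 T.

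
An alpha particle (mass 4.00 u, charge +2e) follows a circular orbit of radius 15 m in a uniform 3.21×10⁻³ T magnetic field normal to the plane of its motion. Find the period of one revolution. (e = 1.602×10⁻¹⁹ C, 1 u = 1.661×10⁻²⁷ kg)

T ≈ 4.06×10⁻⁵ s

The cyclotron period depends only on m, q, B: T = 2πm/(|q|B).
T = 2π(6.644×10⁻²⁷)/((3.204×10⁻¹⁹)(3.21×10⁻³)) ≈ 4.06×10⁻⁵ s.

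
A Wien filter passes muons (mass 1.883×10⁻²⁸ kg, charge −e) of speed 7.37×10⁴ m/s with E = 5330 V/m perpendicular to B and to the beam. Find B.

B = 0.0723 T

Balance of forces in the selector: qE = qvB ⇒ B = E/v.
B = 5330/7.37×10⁴ = 0.0723 T.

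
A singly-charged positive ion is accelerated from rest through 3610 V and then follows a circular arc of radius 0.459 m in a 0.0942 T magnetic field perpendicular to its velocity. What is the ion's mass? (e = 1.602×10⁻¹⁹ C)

Combine |q|V = ½mv² and r = mv/(|q|B): eliminate v to get m = qB²r²/(2V).
m = (1.602×10⁻¹⁹)(0.0942)²(0.459)²/(2·3610) ≈ 4.15×10⁻²⁶ kg.

m ≈ 4.15×10⁻²⁶ kg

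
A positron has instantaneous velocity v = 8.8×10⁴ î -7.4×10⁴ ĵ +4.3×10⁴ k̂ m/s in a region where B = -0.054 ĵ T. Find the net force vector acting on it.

v×B = (2320, 0, -4750) N/C.
F = q v×B = (1.602×10⁻¹⁹ C)·(2320, 0, -4750) = (3.72×10⁻¹⁶, 0, -7.61×10⁻¹⁶) N.

F ≈ (3.72×10⁻¹⁶, 0, -7.61×10⁻¹⁶) N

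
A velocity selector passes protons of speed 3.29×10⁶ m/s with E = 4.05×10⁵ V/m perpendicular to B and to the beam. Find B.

Balance of forces in the selector: qE = qvB ⇒ B = E/v.
B = 4.05×10⁵/3.29×10⁶ = 0.123 T.

B = 0.123 T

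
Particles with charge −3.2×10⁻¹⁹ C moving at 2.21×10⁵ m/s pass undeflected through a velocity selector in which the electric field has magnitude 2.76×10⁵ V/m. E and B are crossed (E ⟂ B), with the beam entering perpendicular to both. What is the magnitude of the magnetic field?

B = 1.25 T

Balance of forces in the selector: qE = qvB ⇒ B = E/v.
B = 2.76×10⁵/2.21×10⁵ = 1.25 T.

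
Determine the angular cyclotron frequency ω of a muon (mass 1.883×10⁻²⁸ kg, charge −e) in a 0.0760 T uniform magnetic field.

ω ≈ 6.47×10⁷ rad/s

ω = |q|B/m.
ω = (1.602×10⁻¹⁹)(0.0760)/1.883×10⁻²⁸ ≈ 6.47×10⁷ rad/s.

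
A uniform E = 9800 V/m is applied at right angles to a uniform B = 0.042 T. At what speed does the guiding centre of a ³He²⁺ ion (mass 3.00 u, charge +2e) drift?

v_d ≈ 2.3×10⁵ m/s

In crossed fields the guiding centre drifts at v_d = |E×B|/B² = E/B, independent of charge and mass.
v_d = 9800/0.042 = 2.3×10⁵ m/s.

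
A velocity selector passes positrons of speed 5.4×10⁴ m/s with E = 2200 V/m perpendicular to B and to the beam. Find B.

Balance of forces in the selector: qE = qvB ⇒ B = E/v.
B = 2200/5.4×10⁴ = 0.041 T.

B = 0.041 T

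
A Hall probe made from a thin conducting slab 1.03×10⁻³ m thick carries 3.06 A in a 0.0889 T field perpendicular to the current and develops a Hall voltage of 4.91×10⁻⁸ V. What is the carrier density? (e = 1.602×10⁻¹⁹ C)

From V_H = IB/(n e t), n = IB/(V_H e t).
n = (3.06)(0.0889)/((4.91×10⁻⁸)(1.602×10⁻¹⁹)(1.03×10⁻³)) ≈ 3.36×10²⁸ m⁻³.

n ≈ 3.36×10²⁸ m⁻³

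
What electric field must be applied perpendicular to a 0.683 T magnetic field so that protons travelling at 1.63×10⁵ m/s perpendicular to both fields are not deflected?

E = 1.11×10⁵ V/m

For straight-line motion qE = qvB, so E = vB.
E = 1.63×10⁵ × 0.683 = 1.11×10⁵ V/m.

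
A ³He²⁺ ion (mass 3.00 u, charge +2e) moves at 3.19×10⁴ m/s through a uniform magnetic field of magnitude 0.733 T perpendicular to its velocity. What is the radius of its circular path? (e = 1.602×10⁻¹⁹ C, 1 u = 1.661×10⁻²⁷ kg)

The magnetic force provides the centripetal force: |q|vB = mv²/r.
r = mv/(|q|B) = (4.983×10⁻²⁷)(3.19×10⁴)/((3.204×10⁻¹⁹)(0.733)) ≈ 6.77×10⁻⁴ m.

r ≈ 6.77×10⁻⁴ m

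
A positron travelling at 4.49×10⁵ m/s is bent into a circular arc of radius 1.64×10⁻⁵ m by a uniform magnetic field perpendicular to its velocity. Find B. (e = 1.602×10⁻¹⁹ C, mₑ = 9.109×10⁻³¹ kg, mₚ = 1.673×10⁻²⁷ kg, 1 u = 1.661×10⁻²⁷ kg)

B ≈ 0.156 T

From |q|vB = mv²/r, B = mv/(|q|r).
B = (9.109×10⁻³¹)(4.49×10⁵)/((1.602×10⁻¹⁹)(1.64×10⁻⁵)) ≈ 0.156 T.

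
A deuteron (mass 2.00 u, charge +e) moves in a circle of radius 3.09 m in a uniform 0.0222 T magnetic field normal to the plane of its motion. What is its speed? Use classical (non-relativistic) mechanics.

v ≈ 3.31×10⁶ m/s

From |q|vB = mv²/r, v = |q|Br/m.
v = (1.602×10⁻¹⁹)(0.0222)(3.09)/3.322×10⁻²⁷ ≈ 3.31×10⁶ m/s.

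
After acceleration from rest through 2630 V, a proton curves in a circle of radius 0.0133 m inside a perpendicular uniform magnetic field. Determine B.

v = √(2|q|V/m) = √(2·1.602×10⁻¹⁹·2630/1.673×10⁻²⁷) ≈ 7.097×10⁵ m/s.
B = mv/(|q|r) = (1.673×10⁻²⁷)(7.097×10⁵)/((1.602×10⁻¹⁹)(0.0133)) ≈ 0.557 T.

B ≈ 0.557 T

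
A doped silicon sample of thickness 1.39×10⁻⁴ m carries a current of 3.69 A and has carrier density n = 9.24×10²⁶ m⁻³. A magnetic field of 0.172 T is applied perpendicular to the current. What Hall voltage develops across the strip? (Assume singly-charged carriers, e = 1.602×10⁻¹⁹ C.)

V_H ≈ 3.08×10⁻⁵ V

V_H = IB/(n e t).
V_H = (3.69)(0.172)/((9.24×10²⁶)(1.602×10⁻¹⁹)(1.39×10⁻⁴)) ≈ 3.08×10⁻⁵ V.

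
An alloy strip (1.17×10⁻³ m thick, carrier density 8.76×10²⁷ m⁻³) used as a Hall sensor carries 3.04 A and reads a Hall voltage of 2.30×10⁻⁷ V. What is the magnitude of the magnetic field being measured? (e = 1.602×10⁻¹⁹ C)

B ≈ 0.124 T

From V_H = IB/(n e t), B = V_H n e t / I.
B = (2.30×10⁻⁷)(8.76×10²⁷)(1.602×10⁻¹⁹)(1.17×10⁻³)/3.04 ≈ 0.124 T.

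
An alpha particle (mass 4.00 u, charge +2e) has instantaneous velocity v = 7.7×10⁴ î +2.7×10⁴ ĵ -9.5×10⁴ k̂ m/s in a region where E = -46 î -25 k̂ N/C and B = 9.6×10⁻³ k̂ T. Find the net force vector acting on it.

F ≈ (6.83×10⁻¹⁷, -2.37×10⁻¹⁶, -8.01×10⁻¹⁸) N

v×B = (259, -739, 0) N/C.
E + v×B = (213, -739, -25.0) N/C.
F = q(E + v×B) = (3.204×10⁻¹⁹ C)·(213, -739, -25.0) = (6.83×10⁻¹⁷, -2.37×10⁻¹⁶, -8.01×10⁻¹⁸) N.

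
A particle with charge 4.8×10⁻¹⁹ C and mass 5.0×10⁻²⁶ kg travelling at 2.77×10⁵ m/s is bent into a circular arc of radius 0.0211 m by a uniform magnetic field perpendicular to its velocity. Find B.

From |q|vB = mv²/r, B = mv/(|q|r).
B = (5.0×10⁻²⁶)(2.77×10⁵)/((4.8×10⁻¹⁹)(0.0211)) ≈ 1.37 T.

B ≈ 1.37 T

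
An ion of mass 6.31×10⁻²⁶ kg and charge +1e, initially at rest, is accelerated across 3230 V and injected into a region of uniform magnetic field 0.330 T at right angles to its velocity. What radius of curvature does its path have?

Acceleration: |q|V = ½mv² ⇒ v = √(2|q|V/m) = √(2·1.602×10⁻¹⁹·3230/6.31×10⁻²⁶) ≈ 1.281×10⁵ m/s.
In the field: r = mv/(|q|B) = (6.31×10⁻²⁶)(1.281×10⁵)/((1.602×10⁻¹⁹)(0.330)) ≈ 0.153 m.

r ≈ 0.153 m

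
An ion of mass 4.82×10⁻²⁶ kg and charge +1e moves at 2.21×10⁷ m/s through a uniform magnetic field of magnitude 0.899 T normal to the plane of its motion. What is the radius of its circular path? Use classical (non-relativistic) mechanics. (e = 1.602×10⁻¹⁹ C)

The magnetic force provides the centripetal force: |q|vB = mv²/r.
r = mv/(|q|B) = (4.82×10⁻²⁶)(2.21×10⁷)/((1.602×10⁻¹⁹)(0.899)) ≈ 7.40 m.

r ≈ 7.40 m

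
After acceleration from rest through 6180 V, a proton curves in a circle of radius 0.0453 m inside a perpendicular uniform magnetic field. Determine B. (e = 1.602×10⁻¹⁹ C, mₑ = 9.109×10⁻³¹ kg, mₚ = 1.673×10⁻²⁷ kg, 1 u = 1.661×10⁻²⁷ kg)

v = √(2|q|V/m) = √(2·1.602×10⁻¹⁹·6180/1.673×10⁻²⁷) ≈ 1.088×10⁶ m/s.
B = mv/(|q|r) = (1.673×10⁻²⁷)(1.088×10⁶)/((1.602×10⁻¹⁹)(0.0453)) ≈ 0.251 T.

B ≈ 0.251 T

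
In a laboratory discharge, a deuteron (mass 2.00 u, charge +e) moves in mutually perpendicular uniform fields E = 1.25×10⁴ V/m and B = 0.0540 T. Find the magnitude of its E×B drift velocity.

The E×B drift speed is v_d = E/B.
v_d = 1.25×10⁴/0.0540 = 2.31×10⁵ m/s.

v_d ≈ 2.31×10⁵ m/s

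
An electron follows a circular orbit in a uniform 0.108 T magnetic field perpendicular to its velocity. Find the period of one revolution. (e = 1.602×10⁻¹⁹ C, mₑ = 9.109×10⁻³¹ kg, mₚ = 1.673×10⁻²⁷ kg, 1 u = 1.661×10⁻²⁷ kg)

The cyclotron period depends only on m, q, B: T = 2πm/(|q|B).
T = 2π(9.109×10⁻³¹)/((1.602×10⁻¹⁹)(0.108)) ≈ 3.31×10⁻¹⁰ s.

T ≈ 3.31×10⁻¹⁰ s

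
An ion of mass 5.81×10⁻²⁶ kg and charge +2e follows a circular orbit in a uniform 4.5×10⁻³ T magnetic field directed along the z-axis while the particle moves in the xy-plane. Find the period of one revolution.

T ≈ 2.5×10⁻⁴ s

The cyclotron period depends only on m, q, B: T = 2πm/(|q|B).
T = 2π(5.81×10⁻²⁶)/((3.204×10⁻¹⁹)(4.5×10⁻³)) ≈ 2.5×10⁻⁴ s.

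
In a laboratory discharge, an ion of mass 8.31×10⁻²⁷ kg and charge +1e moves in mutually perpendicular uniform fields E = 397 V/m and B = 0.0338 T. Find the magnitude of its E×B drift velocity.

v_d ≈ 1.17×10⁴ m/s

In crossed fields the guiding centre drifts at v_d = |E×B|/B² = E/B, independent of charge and mass.
v_d = 397/0.0338 = 1.17×10⁴ m/s.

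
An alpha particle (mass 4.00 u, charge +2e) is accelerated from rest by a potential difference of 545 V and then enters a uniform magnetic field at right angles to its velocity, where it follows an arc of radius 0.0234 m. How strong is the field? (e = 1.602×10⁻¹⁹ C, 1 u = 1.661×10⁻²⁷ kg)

B ≈ 0.203 T

v = √(2|q|V/m) = √(2·3.204×10⁻¹⁹·545/6.644×10⁻²⁷) ≈ 2.293×10⁵ m/s.
B = mv/(|q|r) = (6.644×10⁻²⁷)(2.293×10⁵)/((3.204×10⁻¹⁹)(0.0234)) ≈ 0.203 T.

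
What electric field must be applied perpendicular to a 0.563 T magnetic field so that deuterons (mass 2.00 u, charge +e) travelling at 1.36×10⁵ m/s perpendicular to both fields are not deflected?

For straight-line motion qE = qvB, so E = vB.
E = 1.36×10⁵ × 0.563 = 7.66×10⁴ V/m.

E = 7.66×10⁴ V/m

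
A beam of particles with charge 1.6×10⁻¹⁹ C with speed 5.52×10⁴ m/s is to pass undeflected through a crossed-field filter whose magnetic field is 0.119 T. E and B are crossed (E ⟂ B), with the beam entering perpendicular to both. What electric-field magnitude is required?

E = 6570 V/m

For straight-line motion qE = qvB, so E = vB.
E = 5.52×10⁴ × 0.119 = 6570 V/m.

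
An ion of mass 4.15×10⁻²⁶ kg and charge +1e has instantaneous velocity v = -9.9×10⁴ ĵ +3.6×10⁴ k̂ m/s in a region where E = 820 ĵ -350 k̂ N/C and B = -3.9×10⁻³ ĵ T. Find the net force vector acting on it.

v×B = (140, 0, 0) N/C.
E + v×B = (140, 820, -350) N/C.
F = q(E + v×B) = (1.602×10⁻¹⁹ C)·(140, 820, -350) = (2.25×10⁻¹⁷, 1.31×10⁻¹⁶, -5.61×10⁻¹⁷) N.

F ≈ (2.25×10⁻¹⁷, 1.31×10⁻¹⁶, -5.61×10⁻¹⁷) N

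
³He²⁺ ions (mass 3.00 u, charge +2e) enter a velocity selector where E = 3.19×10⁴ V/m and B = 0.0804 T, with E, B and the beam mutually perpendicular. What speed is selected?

For undeflected motion the electric and magnetic forces balance: qE = qvB.
v = E/B = 3.19×10⁴/0.0804 = 3.97×10⁵ m/s.
The result is independent of the particle's charge and mass.

v = 3.97×10⁵ m/s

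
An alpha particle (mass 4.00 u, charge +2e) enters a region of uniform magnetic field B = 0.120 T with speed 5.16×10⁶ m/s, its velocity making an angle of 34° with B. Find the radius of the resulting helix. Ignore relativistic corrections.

r ≈ 0.499 m

v⊥ = v sinθ = 5.16×10⁶·sin34° ≈ 2.885×10⁶ m/s.
r = m v⊥/(|q|B) = (6.644×10⁻²⁷)(2.885×10⁶)/((3.204×10⁻¹⁹)(0.120)) ≈ 0.499 m.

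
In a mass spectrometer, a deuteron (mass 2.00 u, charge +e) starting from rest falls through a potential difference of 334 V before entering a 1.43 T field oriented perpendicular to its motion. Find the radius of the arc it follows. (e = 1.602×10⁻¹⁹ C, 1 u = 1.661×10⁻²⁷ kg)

Acceleration: |q|V = ½mv² ⇒ v = √(2|q|V/m) = √(2·1.602×10⁻¹⁹·334/3.322×10⁻²⁷) ≈ 1.795×10⁵ m/s.
In the field: r = mv/(|q|B) = (3.322×10⁻²⁷)(1.795×10⁵)/((1.602×10⁻¹⁹)(1.43)) ≈ 2.60×10⁻³ m.

r ≈ 2.60×10⁻³ m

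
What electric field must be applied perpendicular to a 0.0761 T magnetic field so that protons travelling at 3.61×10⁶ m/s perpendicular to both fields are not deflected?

For straight-line motion qE = qvB, so E = vB.
E = 3.61×10⁶ × 0.0761 = 2.75×10⁵ V/m.

E = 2.75×10⁵ V/m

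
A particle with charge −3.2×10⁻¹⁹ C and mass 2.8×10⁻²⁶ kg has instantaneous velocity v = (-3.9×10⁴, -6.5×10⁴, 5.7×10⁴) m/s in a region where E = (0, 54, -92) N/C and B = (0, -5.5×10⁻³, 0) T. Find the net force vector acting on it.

v×B = (314, 0, 214) N/C.
E + v×B = (314, 54.0, 122) N/C.
F = q(E + v×B) = (−3.2×10⁻¹⁹ C)·(314, 54.0, 122) = (-1.00×10⁻¹⁶, -1.73×10⁻¹⁷, -3.92×10⁻¹⁷) N.

F ≈ (-1.00×10⁻¹⁶, -1.73×10⁻¹⁷, -3.92×10⁻¹⁷) N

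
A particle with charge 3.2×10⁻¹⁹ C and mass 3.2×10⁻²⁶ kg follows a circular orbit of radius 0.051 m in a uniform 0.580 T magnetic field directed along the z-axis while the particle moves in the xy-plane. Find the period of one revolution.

The cyclotron period depends only on m, q, B: T = 2πm/(|q|B).
T = 2π(3.2×10⁻²⁶)/((3.2×10⁻¹⁹)(0.580)) ≈ 1.08×10⁻⁶ s.

T ≈ 1.08×10⁻⁶ s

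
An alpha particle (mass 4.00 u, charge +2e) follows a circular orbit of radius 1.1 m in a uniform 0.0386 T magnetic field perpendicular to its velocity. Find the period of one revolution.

The cyclotron period depends only on m, q, B: T = 2πm/(|q|B).
T = 2π(6.644×10⁻²⁷)/((3.204×10⁻¹⁹)(0.0386)) ≈ 3.38×10⁻⁶ s.

T ≈ 3.38×10⁻⁶ s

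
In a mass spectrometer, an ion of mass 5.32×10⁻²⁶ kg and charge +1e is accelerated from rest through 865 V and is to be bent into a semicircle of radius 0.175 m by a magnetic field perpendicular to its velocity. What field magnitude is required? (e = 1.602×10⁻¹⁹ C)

v = √(2|q|V/m) = √(2·1.602×10⁻¹⁹·865/5.32×10⁻²⁶) ≈ 7.218×10⁴ m/s.
B = mv/(|q|r) = (5.32×10⁻²⁶)(7.218×10⁴)/((1.602×10⁻¹⁹)(0.175)) ≈ 0.137 T.

B ≈ 0.137 T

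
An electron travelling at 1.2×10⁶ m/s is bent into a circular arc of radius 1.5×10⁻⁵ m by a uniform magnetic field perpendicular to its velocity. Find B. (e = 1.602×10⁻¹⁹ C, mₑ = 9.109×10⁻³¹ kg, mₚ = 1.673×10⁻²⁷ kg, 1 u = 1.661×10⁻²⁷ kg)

From |q|vB = mv²/r, B = mv/(|q|r).
B = (9.109×10⁻³¹)(1.2×10⁶)/((1.602×10⁻¹⁹)(1.5×10⁻⁵)) ≈ 0.45 T.

B ≈ 0.45 T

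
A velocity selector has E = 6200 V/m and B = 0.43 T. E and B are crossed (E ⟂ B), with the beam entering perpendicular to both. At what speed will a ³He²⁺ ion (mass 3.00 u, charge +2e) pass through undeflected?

v = 1.4×10⁴ m/s

Zero net Lorentz force requires |qE| = |q v×B|, i.e. E = vB.
v = E/B = 6200/0.43 = 1.4×10⁴ m/s.
The result is independent of the particle's charge and mass.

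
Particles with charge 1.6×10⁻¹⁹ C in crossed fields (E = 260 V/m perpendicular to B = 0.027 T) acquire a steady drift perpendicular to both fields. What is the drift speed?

The E×B drift speed is v_d = E/B.
v_d = 260/0.027 = 9600 m/s.

v_d ≈ 9600 m/s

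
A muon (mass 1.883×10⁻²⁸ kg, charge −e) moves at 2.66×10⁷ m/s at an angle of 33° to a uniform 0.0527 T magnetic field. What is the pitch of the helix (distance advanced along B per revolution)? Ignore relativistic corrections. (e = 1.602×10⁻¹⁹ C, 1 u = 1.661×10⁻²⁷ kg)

p ≈ 3.13 m

v∥ = v cosθ = 2.66×10⁷·cos33° ≈ 2.231×10⁷ m/s.
T = 2πm/(|q|B) = 2π(1.883×10⁻²⁸)/((1.602×10⁻¹⁹)(0.0527)) ≈ 1.401×10⁻⁷ s.
pitch = v∥ T = (2.231×10⁷)(1.401×10⁻⁷) ≈ 3.13 m.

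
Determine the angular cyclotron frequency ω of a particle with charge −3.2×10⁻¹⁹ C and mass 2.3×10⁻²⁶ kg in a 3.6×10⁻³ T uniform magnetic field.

ω = |q|B/m.
ω = (3.2×10⁻¹⁹)(3.6×10⁻³)/2.3×10⁻²⁶ ≈ 5.0×10⁴ rad/s.

ω ≈ 5.0×10⁴ rad/s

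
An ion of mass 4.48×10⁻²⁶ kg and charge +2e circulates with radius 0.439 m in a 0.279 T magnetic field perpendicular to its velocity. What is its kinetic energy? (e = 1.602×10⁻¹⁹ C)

v = |q|Br/m, then KE = ½mv² = (qBr)²/(2m).
v = (3.204×10⁻¹⁹)(0.279)(0.439)/4.48×10⁻²⁶ ≈ 8.760×10⁵ m/s.
KE = ½(4.48×10⁻²⁶)(8.760×10⁵)² ≈ 1.72×10⁻¹⁴ J.

KE ≈ 1.72×10⁻¹⁴ J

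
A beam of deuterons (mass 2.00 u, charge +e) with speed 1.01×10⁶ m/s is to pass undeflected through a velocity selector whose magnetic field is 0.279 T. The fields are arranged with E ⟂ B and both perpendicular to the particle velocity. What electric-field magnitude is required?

E = 2.82×10⁵ V/m

For straight-line motion qE = qvB, so E = vB.
E = 1.01×10⁶ × 0.279 = 2.82×10⁵ V/m.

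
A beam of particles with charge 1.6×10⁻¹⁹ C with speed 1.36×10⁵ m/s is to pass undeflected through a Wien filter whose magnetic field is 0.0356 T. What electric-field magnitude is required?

For straight-line motion qE = qvB, so E = vB.
E = 1.36×10⁵ × 0.0356 = 4840 V/m.

E = 4840 V/m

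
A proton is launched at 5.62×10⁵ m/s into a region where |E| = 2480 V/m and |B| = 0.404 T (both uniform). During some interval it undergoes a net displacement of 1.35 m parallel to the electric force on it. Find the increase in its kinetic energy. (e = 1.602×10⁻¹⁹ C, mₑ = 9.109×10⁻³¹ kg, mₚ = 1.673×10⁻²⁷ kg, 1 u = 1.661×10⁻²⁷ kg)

ΔKE ≈ 5.36×10⁻¹⁶ J

The magnetic force is always ⟂ v and does no work; only the electric force changes KE.
ΔKE = F_E · d = |q|E d = (1.602×10⁻¹⁹)(2480)(1.35) ≈ 5.36×10⁻¹⁶ J.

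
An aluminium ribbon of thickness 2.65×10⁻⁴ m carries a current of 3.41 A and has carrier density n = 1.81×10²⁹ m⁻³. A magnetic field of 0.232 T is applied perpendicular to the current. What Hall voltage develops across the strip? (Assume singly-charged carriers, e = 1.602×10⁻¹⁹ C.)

V_H ≈ 1.03×10⁻⁷ V

V_H = IB/(n e t).
V_H = (3.41)(0.232)/((1.81×10²⁹)(1.602×10⁻¹⁹)(2.65×10⁻⁴)) ≈ 1.03×10⁻⁷ V.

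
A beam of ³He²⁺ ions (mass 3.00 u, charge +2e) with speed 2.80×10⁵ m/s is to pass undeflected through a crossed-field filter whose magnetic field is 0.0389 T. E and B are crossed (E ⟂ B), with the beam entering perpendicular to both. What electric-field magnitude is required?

For straight-line motion qE = qvB, so E = vB.
E = 2.80×10⁵ × 0.0389 = 1.09×10⁴ V/m.

E = 1.09×10⁴ V/m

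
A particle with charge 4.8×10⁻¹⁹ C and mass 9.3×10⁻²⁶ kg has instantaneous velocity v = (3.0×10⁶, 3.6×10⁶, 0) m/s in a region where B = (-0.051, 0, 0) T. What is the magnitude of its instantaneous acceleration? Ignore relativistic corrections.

|a| ≈ 9.48×10¹¹ m/s²

v×B = (0, 0, 1.84×10⁵) N/C.
F = q v×B = (4.8×10⁻¹⁹ C)·(0, 0, 1.84×10⁵) = (0, 0, 8.81×10⁻¹⁴) N.
|a| = |F|/m = 8.813×10⁻¹⁴/9.3×10⁻²⁶ ≈ 9.48×10¹¹ m/s².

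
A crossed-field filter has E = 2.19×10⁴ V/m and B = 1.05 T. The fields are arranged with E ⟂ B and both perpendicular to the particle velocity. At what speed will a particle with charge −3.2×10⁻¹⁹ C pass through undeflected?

v = 2.09×10⁴ m/s

Straight-line motion ⇒ electric and magnetic forces cancel, so E = vB.
v = E/B = 2.19×10⁴/1.05 = 2.09×10⁴ m/s.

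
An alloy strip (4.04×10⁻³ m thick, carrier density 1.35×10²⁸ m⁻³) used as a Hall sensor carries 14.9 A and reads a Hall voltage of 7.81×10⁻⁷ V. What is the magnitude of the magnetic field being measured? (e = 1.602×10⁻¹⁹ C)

B ≈ 0.458 T

From V_H = IB/(n e t), B = V_H n e t / I.
B = (7.81×10⁻⁷)(1.35×10²⁸)(1.602×10⁻¹⁹)(4.04×10⁻³)/14.9 ≈ 0.458 T.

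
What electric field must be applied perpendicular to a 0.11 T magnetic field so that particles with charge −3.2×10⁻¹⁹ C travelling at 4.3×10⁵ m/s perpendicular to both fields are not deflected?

E = 4.7×10⁴ V/m

For straight-line motion qE = qvB, so E = vB.
E = 4.3×10⁵ × 0.11 = 4.7×10⁴ V/m.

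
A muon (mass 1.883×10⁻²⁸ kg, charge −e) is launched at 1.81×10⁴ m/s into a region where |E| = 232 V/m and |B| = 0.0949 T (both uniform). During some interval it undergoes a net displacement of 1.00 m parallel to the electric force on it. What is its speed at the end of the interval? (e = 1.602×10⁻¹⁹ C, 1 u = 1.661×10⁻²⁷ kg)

B does no work; ΔKE = |q|E d.
½mv_f² = ½mv₀² + |q|Ed = ½(1.883×10⁻²⁸)(1.81×10⁴)² + (1.602×10⁻¹⁹)(232)(1.00) ≈ 3.084×10⁻²⁰ J + 3.717×10⁻¹⁷ J ≈ 3.720×10⁻¹⁷ J.
v_f = √(2·3.720×10⁻¹⁷/1.883×10⁻²⁸) ≈ 6.29×10⁵ m/s.

v_f ≈ 6.29×10⁵ m/s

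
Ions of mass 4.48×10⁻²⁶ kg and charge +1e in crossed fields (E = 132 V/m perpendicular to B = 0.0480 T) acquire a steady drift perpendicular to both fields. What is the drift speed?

The steady drift has the magnetic force balancing the electric force, so v_d = E/B.
v_d = 132/0.0480 = 2750 m/s.

v_d ≈ 2750 m/s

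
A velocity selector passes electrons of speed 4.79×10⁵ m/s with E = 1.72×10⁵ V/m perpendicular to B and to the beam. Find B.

Balance of forces in the selector: qE = qvB ⇒ B = E/v.
B = 1.72×10⁵/4.79×10⁵ = 0.359 T.

B = 0.359 T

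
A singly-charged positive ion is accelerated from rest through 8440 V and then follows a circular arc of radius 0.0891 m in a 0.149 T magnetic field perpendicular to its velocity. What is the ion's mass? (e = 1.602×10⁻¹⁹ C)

Combine |q|V = ½mv² and r = mv/(|q|B): eliminate v to get m = qB²r²/(2V).
m = (1.602×10⁻¹⁹)(0.149)²(0.0891)²/(2·8440) ≈ 1.67×10⁻²⁷ kg.

m ≈ 1.67×10⁻²⁷ kg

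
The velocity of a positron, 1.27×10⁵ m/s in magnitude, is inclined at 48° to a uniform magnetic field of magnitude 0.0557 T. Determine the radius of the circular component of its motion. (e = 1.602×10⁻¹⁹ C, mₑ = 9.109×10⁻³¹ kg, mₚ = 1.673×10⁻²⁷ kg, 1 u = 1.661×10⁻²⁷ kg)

v⊥ = v sinθ = 1.27×10⁵·sin48° ≈ 9.438×10⁴ m/s.
r = m v⊥/(|q|B) = (9.109×10⁻³¹)(9.438×10⁴)/((1.602×10⁻¹⁹)(0.0557)) ≈ 9.63×10⁻⁶ m.

r ≈ 9.63×10⁻⁶ m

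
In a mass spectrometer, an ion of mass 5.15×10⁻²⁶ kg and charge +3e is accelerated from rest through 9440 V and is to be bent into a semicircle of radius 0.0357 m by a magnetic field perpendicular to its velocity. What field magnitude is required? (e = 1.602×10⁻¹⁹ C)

v = √(2|q|V/m) = √(2·4.806×10⁻¹⁹·9440/5.15×10⁻²⁶) ≈ 4.197×10⁵ m/s.
B = mv/(|q|r) = (5.15×10⁻²⁶)(4.197×10⁵)/((4.806×10⁻¹⁹)(0.0357)) ≈ 1.26 T.

B ≈ 1.26 T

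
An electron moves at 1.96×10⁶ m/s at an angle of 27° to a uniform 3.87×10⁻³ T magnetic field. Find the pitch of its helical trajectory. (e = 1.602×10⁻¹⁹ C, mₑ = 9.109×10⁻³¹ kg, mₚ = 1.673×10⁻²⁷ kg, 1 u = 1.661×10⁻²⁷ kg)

v∥ = v cosθ = 1.96×10⁶·cos27° ≈ 1.746×10⁶ m/s.
T = 2πm/(|q|B) = 2π(9.109×10⁻³¹)/((1.602×10⁻¹⁹)(3.87×10⁻³)) ≈ 9.232×10⁻⁹ s.
pitch = v∥ T = (1.746×10⁶)(9.232×10⁻⁹) ≈ 0.0161 m.

p ≈ 0.0161 m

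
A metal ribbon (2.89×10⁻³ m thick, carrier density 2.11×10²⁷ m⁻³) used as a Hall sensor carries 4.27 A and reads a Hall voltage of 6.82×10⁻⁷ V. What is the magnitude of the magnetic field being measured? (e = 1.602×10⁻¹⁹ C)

From V_H = IB/(n e t), B = V_H n e t / I.
B = (6.82×10⁻⁷)(2.11×10²⁷)(1.602×10⁻¹⁹)(2.89×10⁻³)/4.27 ≈ 0.156 T.

B ≈ 0.156 T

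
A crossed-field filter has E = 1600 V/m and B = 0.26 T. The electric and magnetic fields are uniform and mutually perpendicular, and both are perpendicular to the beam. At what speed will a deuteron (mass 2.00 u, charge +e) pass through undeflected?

v = 6200 m/s

Straight-line motion ⇒ electric and magnetic forces cancel, so E = vB.
v = E/B = 1600/0.26 = 6200 m/s.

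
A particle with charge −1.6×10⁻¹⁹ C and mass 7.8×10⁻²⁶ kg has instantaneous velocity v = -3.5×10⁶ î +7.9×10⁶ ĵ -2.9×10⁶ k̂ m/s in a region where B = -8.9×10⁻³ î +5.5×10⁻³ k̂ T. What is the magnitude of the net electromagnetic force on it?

|F| ≈ 1.51×10⁻¹⁴ N

v×B = (4.34×10⁴, 4.51×10⁴, 7.03×10⁴) N/C.
F = q v×B = (−1.6×10⁻¹⁹ C)·(4.34×10⁴, 4.51×10⁴, 7.03×10⁴) = (-6.95×10⁻¹⁵, -7.21×10⁻¹⁵, -1.12×10⁻¹⁴) N.
|F| = 1.51×10⁻¹⁴ N.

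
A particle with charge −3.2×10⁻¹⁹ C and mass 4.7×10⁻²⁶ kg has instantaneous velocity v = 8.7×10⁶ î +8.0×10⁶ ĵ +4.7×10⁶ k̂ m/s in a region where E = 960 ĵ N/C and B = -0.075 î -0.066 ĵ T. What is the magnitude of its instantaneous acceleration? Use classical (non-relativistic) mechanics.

|a| ≈ 3.20×10¹² m/s²

v×B = (3.10×10⁵, -3.52×10⁵, 2.58×10⁴) N/C.
E + v×B = (3.10×10⁵, -3.52×10⁵, 2.58×10⁴) N/C.
F = q(E + v×B) = (−3.2×10⁻¹⁹ C)·(3.10×10⁵, -3.52×10⁵, 2.58×10⁴) = (-9.93×10⁻¹⁴, 1.12×10⁻¹³, -8.26×10⁻¹⁵) N.
|a| = |F|/m = 1.503×10⁻¹³/4.7×10⁻²⁶ ≈ 3.20×10¹² m/s².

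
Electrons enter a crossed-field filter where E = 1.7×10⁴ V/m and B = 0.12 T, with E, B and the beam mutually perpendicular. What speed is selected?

v = 1.4×10⁵ m/s

Straight-line motion ⇒ electric and magnetic forces cancel, so E = vB.
v = E/B = 1.7×10⁴/0.12 = 1.4×10⁵ m/s.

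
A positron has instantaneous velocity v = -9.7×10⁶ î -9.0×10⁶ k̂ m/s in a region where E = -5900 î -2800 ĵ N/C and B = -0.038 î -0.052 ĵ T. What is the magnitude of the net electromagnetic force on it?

v×B = (-4.68×10⁵, 3.42×10⁵, 5.04×10⁵) N/C.
E + v×B = (-4.74×10⁵, 3.39×10⁵, 5.04×10⁵) N/C.
F = q(E + v×B) = (1.602×10⁻¹⁹ C)·(-4.74×10⁵, 3.39×10⁵, 5.04×10⁵) = (-7.59×10⁻¹⁴, 5.43×10⁻¹⁴, 8.08×10⁻¹⁴) N.
|F| = 1.23×10⁻¹³ N.

|F| ≈ 1.23×10⁻¹³ N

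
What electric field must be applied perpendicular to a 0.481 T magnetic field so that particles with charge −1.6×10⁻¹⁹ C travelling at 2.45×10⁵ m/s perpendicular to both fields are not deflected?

For straight-line motion qE = qvB, so E = vB.
E = 2.45×10⁵ × 0.481 = 1.18×10⁵ V/m.

E = 1.18×10⁵ V/m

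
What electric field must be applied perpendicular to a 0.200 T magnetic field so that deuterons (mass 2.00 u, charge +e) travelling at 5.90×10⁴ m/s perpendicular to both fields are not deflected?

For straight-line motion qE = qvB, so E = vB.
E = 5.90×10⁴ × 0.200 = 1.18×10⁴ V/m.

E = 1.18×10⁴ V/m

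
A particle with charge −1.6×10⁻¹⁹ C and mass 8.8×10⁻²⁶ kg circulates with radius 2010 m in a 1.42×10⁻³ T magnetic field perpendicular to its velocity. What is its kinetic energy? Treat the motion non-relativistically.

v = |q|Br/m, then KE = ½mv² = (qBr)²/(2m).
v = (1.6×10⁻¹⁹)(1.42×10⁻³)(2010)/8.8×10⁻²⁶ ≈ 5.189×10⁶ m/s.
KE = ½(8.8×10⁻²⁶)(5.189×10⁶)² ≈ 1.18×10⁻¹² J.

KE ≈ 1.18×10⁻¹² J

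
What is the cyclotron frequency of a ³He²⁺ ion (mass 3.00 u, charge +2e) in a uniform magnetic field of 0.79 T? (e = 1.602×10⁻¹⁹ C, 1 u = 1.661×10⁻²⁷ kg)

f ≈ 8.1×10⁶ Hz

f = |q|B/(2πm).
f = (3.204×10⁻¹⁹)(0.79)/(2π·4.983×10⁻²⁷) ≈ 8.1×10⁶ Hz.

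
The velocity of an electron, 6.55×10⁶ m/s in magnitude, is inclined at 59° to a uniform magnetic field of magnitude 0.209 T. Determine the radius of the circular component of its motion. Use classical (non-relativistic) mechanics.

v⊥ = v sinθ = 6.55×10⁶·sin59° ≈ 5.614×10⁶ m/s.
r = m v⊥/(|q|B) = (9.109×10⁻³¹)(5.614×10⁶)/((1.602×10⁻¹⁹)(0.209)) ≈ 1.53×10⁻⁴ m.

r ≈ 1.53×10⁻⁴ m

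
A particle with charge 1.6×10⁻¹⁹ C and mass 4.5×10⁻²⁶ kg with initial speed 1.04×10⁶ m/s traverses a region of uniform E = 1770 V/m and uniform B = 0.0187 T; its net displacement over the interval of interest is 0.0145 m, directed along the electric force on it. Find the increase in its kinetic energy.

The magnetic force is always ⟂ v and does no work; only the electric force changes KE.
ΔKE = F_E · d = |q|E d = (1.6×10⁻¹⁹)(1770)(0.0145) ≈ 4.11×10⁻¹⁸ J.

ΔKE ≈ 4.11×10⁻¹⁸ J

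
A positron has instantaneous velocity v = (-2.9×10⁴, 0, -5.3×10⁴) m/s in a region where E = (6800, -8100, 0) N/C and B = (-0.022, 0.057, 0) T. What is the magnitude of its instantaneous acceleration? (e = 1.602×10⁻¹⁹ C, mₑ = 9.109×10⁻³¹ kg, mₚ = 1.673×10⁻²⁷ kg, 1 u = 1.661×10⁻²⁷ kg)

v×B = (3020, 1170, -1650) N/C.
E + v×B = (9820, -6930, -1650) N/C.
F = q(E + v×B) = (1.602×10⁻¹⁹ C)·(9820, -6930, -1650) = (1.57×10⁻¹⁵, -1.11×10⁻¹⁵, -2.65×10⁻¹⁶) N.
|a| = |F|/m = 1.944×10⁻¹⁵/9.109×10⁻³¹ ≈ 2.13×10¹⁵ m/s².

|a| ≈ 2.13×10¹⁵ m/s²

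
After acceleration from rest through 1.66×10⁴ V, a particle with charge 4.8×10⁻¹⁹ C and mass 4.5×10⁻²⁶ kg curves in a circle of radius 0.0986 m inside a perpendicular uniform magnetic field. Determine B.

B ≈ 0.566 T

v = √(2|q|V/m) = √(2·4.8×10⁻¹⁹·1.66×10⁴/4.5×10⁻²⁶) ≈ 5.951×10⁵ m/s.
B = mv/(|q|r) = (4.5×10⁻²⁶)(5.951×10⁵)/((4.8×10⁻¹⁹)(0.0986)) ≈ 0.566 T.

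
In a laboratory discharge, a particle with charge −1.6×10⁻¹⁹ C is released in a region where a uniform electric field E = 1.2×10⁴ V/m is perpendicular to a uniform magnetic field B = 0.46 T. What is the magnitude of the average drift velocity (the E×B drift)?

The E×B drift speed is v_d = E/B.
v_d = 1.2×10⁴/0.46 = 2.6×10⁴ m/s.

v_d ≈ 2.6×10⁴ m/s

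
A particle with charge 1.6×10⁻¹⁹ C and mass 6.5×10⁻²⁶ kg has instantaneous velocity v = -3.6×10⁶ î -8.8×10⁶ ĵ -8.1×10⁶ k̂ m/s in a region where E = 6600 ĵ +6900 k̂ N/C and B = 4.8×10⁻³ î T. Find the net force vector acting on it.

v×B = (0, -3.89×10⁴, 4.22×10⁴) N/C.
E + v×B = (0, -3.23×10⁴, 4.91×10⁴) N/C.
F = q(E + v×B) = (1.6×10⁻¹⁹ C)·(0, -3.23×10⁴, 4.91×10⁴) = (0, -5.16×10⁻¹⁵, 7.86×10⁻¹⁵) N.

F ≈ (0, -5.16×10⁻¹⁵, 7.86×10⁻¹⁵) N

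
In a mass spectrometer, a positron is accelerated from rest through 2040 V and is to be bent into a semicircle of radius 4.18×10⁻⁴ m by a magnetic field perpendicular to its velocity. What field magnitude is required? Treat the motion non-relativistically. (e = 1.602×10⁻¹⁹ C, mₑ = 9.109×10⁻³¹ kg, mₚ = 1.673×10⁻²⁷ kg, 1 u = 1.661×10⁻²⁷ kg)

B ≈ 0.364 T

v = √(2|q|V/m) = √(2·1.602×10⁻¹⁹·2040/9.109×10⁻³¹) ≈ 2.679×10⁷ m/s.
B = mv/(|q|r) = (9.109×10⁻³¹)(2.679×10⁷)/((1.602×10⁻¹⁹)(4.18×10⁻⁴)) ≈ 0.364 T.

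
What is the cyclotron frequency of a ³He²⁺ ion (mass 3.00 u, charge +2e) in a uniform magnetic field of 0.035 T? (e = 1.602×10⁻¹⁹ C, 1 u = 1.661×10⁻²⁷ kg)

f ≈ 3.6×10⁵ Hz

f = |q|B/(2πm).
f = (3.204×10⁻¹⁹)(0.035)/(2π·4.983×10⁻²⁷) ≈ 3.6×10⁵ Hz.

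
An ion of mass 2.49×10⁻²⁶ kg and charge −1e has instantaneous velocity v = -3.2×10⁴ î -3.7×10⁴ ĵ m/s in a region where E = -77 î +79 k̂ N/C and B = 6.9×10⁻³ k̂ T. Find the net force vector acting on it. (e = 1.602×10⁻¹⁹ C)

v×B = (-255, 221, 0) N/C.
E + v×B = (-332, 221, 79.0) N/C.
F = q(E + v×B) = (−1.602×10⁻¹⁹ C)·(-332, 221, 79.0) = (5.32×10⁻¹⁷, -3.54×10⁻¹⁷, -1.27×10⁻¹⁷) N.

F ≈ (5.32×10⁻¹⁷, -3.54×10⁻¹⁷, -1.27×10⁻¹⁷) N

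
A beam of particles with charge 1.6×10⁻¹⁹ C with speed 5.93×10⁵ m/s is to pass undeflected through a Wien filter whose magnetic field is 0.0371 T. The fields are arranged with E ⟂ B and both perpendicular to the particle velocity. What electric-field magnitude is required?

E = 2.20×10⁴ V/m

For straight-line motion qE = qvB, so E = vB.
E = 5.93×10⁵ × 0.0371 = 2.20×10⁴ V/m.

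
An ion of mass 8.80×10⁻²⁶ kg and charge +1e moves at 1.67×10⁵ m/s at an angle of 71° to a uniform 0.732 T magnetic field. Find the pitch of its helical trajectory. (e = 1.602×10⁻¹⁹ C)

v∥ = v cosθ = 1.67×10⁵·cos71° ≈ 5.437×10⁴ m/s.
T = 2πm/(|q|B) = 2π(8.80×10⁻²⁶)/((1.602×10⁻¹⁹)(0.732)) ≈ 4.715×10⁻⁶ s.
pitch = v∥ T = (5.437×10⁴)(4.715×10⁻⁶) ≈ 0.256 m.

p ≈ 0.256 m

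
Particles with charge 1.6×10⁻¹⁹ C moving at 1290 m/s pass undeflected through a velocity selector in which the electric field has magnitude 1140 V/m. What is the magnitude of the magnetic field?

Balance of forces in the selector: qE = qvB ⇒ B = E/v.
B = 1140/1290 = 0.884 T.

B = 0.884 T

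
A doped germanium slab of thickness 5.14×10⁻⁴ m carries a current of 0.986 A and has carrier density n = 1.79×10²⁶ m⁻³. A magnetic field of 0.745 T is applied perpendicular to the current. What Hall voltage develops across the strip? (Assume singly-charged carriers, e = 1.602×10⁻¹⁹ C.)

V_H = IB/(n e t).
V_H = (0.986)(0.745)/((1.79×10²⁶)(1.602×10⁻¹⁹)(5.14×10⁻⁴)) ≈ 4.98×10⁻⁵ V.

V_H ≈ 4.98×10⁻⁵ V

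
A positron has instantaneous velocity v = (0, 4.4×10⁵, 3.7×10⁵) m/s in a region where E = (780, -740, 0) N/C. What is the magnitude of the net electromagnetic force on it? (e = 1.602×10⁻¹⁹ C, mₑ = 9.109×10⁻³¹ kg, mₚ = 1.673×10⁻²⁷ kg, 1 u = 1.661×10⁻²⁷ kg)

|F| ≈ 1.72×10⁻¹⁶ N

Only an electric field acts, so F = qE = (1.602×10⁻¹⁹ C)·(780, -740, 0) = (1.25×10⁻¹⁶, -1.19×10⁻¹⁶, 0) N.
|F| = 1.72×10⁻¹⁶ N.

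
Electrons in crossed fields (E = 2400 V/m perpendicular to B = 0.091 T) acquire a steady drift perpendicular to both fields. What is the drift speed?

The steady drift has the magnetic force balancing the electric force, so v_d = E/B.
v_d = 2400/0.091 = 2.6×10⁴ m/s.

v_d ≈ 2.6×10⁴ m/s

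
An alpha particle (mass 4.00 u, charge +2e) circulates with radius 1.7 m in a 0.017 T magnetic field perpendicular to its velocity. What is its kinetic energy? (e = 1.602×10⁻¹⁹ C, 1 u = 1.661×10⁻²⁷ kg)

KE ≈ 6.5×10⁻¹⁵ J

v = |q|Br/m, then KE = ½mv² = (qBr)²/(2m).
v = (3.204×10⁻¹⁹)(0.017)(1.7)/6.644×10⁻²⁷ ≈ 1.394×10⁶ m/s.
KE = ½(6.644×10⁻²⁷)(1.394×10⁶)² ≈ 6.5×10⁻¹⁵ J.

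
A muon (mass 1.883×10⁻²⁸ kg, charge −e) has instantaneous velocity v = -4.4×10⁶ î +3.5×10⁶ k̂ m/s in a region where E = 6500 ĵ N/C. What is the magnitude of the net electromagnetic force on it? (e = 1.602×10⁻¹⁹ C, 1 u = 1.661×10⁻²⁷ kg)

Only an electric field acts, so F = qE = (−1.602×10⁻¹⁹ C)·(0, 6500, 0) = (0, -1.04×10⁻¹⁵, 0) N.
|F| = 1.04×10⁻¹⁵ N.

|F| ≈ 1.04×10⁻¹⁵ N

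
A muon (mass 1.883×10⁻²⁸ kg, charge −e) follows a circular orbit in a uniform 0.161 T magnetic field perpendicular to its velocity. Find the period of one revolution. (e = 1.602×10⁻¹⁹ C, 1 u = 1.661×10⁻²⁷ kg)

The cyclotron period depends only on m, q, B: T = 2πm/(|q|B).
T = 2π(1.883×10⁻²⁸)/((1.602×10⁻¹⁹)(0.161)) ≈ 4.59×10⁻⁸ s.

T ≈ 4.59×10⁻⁸ s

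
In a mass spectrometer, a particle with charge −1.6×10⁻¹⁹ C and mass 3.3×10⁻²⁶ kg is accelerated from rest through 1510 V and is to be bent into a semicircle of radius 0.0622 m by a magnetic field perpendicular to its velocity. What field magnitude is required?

v = √(2|q|V/m) = √(2·1.6×10⁻¹⁹·1510/3.3×10⁻²⁶) ≈ 1.210×10⁵ m/s.
B = mv/(|q|r) = (3.3×10⁻²⁶)(1.210×10⁵)/((1.6×10⁻¹⁹)(0.0622)) ≈ 0.401 T.

B ≈ 0.401 T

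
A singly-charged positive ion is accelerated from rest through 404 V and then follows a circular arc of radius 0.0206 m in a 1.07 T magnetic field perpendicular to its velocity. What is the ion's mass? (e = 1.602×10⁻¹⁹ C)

Combine |q|V = ½mv² and r = mv/(|q|B): eliminate v to get m = qB²r²/(2V).
m = (1.602×10⁻¹⁹)(1.07)²(0.0206)²/(2·404) ≈ 9.63×10⁻²⁶ kg.

m ≈ 9.63×10⁻²⁶ kg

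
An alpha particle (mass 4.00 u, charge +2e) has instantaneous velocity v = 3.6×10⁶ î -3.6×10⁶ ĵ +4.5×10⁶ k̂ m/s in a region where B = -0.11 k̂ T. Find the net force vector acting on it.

v×B = (3.96×10⁵, 3.96×10⁵, 0) N/C.
F = q v×B = (3.204×10⁻¹⁹ C)·(3.96×10⁵, 3.96×10⁵, 0) = (1.27×10⁻¹³, 1.27×10⁻¹³, 0) N.

F ≈ (1.27×10⁻¹³, 1.27×10⁻¹³, 0) N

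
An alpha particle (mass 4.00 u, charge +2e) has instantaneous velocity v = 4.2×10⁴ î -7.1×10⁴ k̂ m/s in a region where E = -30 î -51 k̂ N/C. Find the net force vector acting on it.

Only an electric field acts, so F = qE = (3.204×10⁻¹⁹ C)·(-30.0, 0, -51.0) = (-9.61×10⁻¹⁸, 0, -1.63×10⁻¹⁷) N.

F ≈ (-9.61×10⁻¹⁸, 0, -1.63×10⁻¹⁷) N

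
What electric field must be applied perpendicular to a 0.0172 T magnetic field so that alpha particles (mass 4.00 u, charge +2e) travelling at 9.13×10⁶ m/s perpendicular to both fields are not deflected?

E = 1.57×10⁵ V/m

For straight-line motion qE = qvB, so E = vB.
E = 9.13×10⁶ × 0.0172 = 1.57×10⁵ V/m.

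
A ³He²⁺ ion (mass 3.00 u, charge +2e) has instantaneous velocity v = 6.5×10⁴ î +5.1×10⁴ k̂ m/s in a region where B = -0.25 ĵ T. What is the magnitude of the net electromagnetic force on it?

|F| ≈ 6.62×10⁻¹⁵ N

v×B = (1.28×10⁴, 0, -1.62×10⁴) N/C.
F = q v×B = (3.204×10⁻¹⁹ C)·(1.28×10⁴, 0, -1.62×10⁴) = (4.09×10⁻¹⁵, 0, -5.21×10⁻¹⁵) N.
|F| = 6.62×10⁻¹⁵ N.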